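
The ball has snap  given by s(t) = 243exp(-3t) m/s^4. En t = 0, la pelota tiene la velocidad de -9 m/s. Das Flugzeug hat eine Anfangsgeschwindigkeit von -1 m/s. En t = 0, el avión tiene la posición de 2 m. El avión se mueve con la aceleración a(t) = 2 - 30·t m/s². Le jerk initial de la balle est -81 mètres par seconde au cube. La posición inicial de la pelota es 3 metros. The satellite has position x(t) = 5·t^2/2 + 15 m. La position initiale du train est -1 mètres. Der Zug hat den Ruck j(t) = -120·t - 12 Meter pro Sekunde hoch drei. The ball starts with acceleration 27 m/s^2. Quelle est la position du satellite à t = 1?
De l'équation de la position x(t) = 5·t^2/2 + 15, nous substituons t = 1 pour obtenir x = 35/2.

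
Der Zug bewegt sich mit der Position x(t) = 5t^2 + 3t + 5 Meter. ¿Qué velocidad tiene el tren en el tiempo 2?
Debemos derivar nuestra ecuación de la posición x(t) = 5·t^2 + 3·t + 5 1 vez. Derivando la posición, obtenemos la velocidad: v(t) = 10·t + 3. De la ecuación de la velocidad v(t) = 10·t + 3, sustituimos t = 2 para obtener v = 23.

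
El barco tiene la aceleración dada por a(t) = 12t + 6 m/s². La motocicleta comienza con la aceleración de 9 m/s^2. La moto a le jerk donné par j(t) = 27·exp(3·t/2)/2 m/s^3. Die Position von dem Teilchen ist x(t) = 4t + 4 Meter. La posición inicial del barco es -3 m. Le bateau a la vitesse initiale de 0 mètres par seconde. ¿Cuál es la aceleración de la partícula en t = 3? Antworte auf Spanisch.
Partiendo de la posición x(t) = 4·t + 4, tomamos 2 derivadas. Tomando d/dt de x(t), encontramos v(t) = 4. Derivando la velocidad, obtenemos la aceleración: a(t) = 0. Usando a(t) = 0 y sustituyendo t = 3, encontramos a = 0.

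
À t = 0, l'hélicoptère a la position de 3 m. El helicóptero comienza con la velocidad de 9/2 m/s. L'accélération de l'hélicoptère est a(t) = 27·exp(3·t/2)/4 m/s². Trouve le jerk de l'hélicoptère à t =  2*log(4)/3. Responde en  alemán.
Um dies zu lösen, müssen wir 1 Ableitung unserer Gleichung für die Beschleunigung a(t) = 27·exp(3·t/2)/4 nehmen. Mit d/dt von a(t) finden wir j(t) = 81·exp(3·t/2)/8. Aus der Gleichung für den Ruck j(t) = 81·exp(3·t/2)/8, setzen wir t = 2*log(4)/3 ein und erhalten j = 81/2.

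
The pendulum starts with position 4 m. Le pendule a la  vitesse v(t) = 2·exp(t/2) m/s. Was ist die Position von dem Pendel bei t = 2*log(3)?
Wir müssen unsere Gleichung für die Geschwindigkeit v(t) = 2·exp(t/2) 1-mal integrieren. Durch Integration von der Geschwindigkeit und Verwendung der Anfangsbedingung x(0) = 4, erhalten wir x(t) = 4·exp(t/2). Aus der Gleichung für die Position x(t) = 4·exp(t/2), setzen wir t = 2*log(3) ein und erhalten x = 12.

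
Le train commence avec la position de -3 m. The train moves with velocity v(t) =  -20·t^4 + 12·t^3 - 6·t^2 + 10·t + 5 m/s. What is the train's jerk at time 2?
Starting from velocity v(t) = -20·t^4 + 12·t^3 - 6·t^2 + 10·t + 5, we take 2 derivatives. Differentiating velocity, we get acceleration: a(t) = -80·t^3 + 36·t^2 - 12·t + 10. The derivative of acceleration gives jerk: j(t) = -240·t^2 + 72·t - 12. Using j(t) = -240·t^2 + 72·t - 12 and substituting t = 2, we find j = -828.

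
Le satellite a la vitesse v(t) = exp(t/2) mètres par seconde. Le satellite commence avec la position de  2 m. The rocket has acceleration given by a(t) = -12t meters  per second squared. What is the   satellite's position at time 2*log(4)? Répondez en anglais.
We must find the antiderivative of our velocity equation v(t) = exp(t/2) 1 time. Integrating velocity and using the initial condition x(0) = 2, we get x(t) = 2·exp(t/2). From the given position equation x(t) = 2·exp(t/2), we substitute t = 2*log(4) to get x = 8.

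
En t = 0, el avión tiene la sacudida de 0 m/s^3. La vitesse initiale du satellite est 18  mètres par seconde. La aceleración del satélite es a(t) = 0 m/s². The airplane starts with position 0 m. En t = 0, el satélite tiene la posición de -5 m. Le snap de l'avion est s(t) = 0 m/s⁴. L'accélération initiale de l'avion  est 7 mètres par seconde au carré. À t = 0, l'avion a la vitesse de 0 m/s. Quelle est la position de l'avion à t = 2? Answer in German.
Wir müssen das Integral unserer Gleichung für den Snap s(t) = 0 4-mal finden. Das Integral von dem Snap ist der Ruck. Mit j(0) = 0 erhalten wir j(t) = 0. Durch Integration von dem Ruck und Verwendung der Anfangsbedingung a(0) = 7, erhalten wir a(t) = 7. Durch Integration von der Beschleunigung und Verwendung der Anfangsbedingung v(0) = 0, erhalten wir v(t) = 7·t. Durch Integration von der Geschwindigkeit und Verwendung der Anfangsbedingung x(0) = 0, erhalten wir x(t) = 7·t^2/2. Aus der Gleichung für die Position x(t) = 7·t^2/2, setzen wir t = 2 ein und erhalten x = 14.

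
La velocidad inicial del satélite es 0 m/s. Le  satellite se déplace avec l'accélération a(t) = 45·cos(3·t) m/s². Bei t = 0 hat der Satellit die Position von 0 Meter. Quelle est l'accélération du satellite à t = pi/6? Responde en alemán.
Aus der Gleichung für die Beschleunigung a(t) = 45·cos(3·t), setzen wir t = pi/6 ein und erhalten a = 0.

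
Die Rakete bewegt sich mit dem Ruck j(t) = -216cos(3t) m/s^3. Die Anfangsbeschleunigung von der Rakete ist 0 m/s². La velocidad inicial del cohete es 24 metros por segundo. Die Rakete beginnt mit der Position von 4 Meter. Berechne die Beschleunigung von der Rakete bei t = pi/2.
Ausgehend von dem Ruck j(t) = -216·cos(3·t), nehmen wir 1 Stammfunktion. Mit ∫j(t)dt und Anwendung von a(0) = 0, finden wir a(t) = -72·sin(3·t). Mit a(t) = -72·sin(3·t) und Einsetzen von t = pi/2, finden wir a = 72.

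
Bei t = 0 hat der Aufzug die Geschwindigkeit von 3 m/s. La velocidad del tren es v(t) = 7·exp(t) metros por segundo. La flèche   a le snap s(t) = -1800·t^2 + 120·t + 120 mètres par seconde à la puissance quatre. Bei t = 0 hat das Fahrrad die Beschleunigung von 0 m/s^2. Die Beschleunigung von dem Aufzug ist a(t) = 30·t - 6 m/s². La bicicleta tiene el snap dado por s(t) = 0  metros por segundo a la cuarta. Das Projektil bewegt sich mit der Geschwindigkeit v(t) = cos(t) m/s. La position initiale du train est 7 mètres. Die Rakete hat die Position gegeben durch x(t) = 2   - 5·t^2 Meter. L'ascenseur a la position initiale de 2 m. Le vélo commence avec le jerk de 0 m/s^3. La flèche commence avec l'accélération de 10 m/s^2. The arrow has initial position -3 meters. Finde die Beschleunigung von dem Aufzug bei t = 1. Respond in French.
De l'équation de l'accélération a(t) = 30·t - 6, nous substituons t = 1 pour obtenir a = 24.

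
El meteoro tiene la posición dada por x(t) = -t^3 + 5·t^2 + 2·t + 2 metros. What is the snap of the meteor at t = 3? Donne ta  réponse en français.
Pour résoudre ceci, nous devons prendre 4 dérivées de notre équation de la position x(t) = -t^3 + 5·t^2 + 2·t + 2. En prenant d/dt de x(t), nous trouvons v(t) = -3·t^2 + 10·t + 2. La dérivée de la vitesse donne l'accélération: a(t) = 10 - 6·t. En prenant d/dt de a(t), nous trouvons j(t) = -6. En prenant d/dt de j(t), nous trouvons s(t) = 0. En utilisant s(t) = 0 et en substituant t = 3, nous trouvons s = 0.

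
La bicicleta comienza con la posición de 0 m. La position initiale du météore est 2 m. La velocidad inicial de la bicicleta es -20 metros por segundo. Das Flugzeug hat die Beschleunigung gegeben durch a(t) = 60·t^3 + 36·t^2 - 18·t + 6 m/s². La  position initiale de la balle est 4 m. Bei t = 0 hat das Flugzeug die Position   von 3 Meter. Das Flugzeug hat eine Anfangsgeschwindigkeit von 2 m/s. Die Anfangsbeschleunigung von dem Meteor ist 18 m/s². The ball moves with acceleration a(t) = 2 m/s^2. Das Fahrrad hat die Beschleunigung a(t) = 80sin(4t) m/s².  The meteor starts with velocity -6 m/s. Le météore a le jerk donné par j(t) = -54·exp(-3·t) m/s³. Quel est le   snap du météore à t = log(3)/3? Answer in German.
Ausgehend von dem Ruck j(t) = -54·exp(-3·t), nehmen wir 1 Ableitung. Durch Ableiten von dem Ruck erhalten wir den Snap: s(t) = 162·exp(-3·t). Aus der Gleichung für den Snap s(t) = 162·exp(-3·t), setzen wir t = log(3)/3 ein und erhalten s = 54.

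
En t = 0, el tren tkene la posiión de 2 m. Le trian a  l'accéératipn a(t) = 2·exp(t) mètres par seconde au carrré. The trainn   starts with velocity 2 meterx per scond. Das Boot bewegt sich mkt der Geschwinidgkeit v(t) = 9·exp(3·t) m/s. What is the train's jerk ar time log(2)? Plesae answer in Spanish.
Partiendo de la aceleración a(t) = 2·exp(t), tomamos 1 derivada. Tomando d/dt de a(t), encontramos j(t) = 2·exp(t). Usando j(t) = 2·exp(t) y sustituyendo t = log(2), encontramos j = 4.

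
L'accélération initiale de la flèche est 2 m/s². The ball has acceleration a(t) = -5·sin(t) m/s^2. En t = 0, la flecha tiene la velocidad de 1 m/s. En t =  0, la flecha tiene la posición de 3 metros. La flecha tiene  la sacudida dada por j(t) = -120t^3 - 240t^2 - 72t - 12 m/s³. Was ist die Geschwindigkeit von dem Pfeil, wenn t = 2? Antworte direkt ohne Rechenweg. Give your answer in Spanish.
En t = 2, v = -627.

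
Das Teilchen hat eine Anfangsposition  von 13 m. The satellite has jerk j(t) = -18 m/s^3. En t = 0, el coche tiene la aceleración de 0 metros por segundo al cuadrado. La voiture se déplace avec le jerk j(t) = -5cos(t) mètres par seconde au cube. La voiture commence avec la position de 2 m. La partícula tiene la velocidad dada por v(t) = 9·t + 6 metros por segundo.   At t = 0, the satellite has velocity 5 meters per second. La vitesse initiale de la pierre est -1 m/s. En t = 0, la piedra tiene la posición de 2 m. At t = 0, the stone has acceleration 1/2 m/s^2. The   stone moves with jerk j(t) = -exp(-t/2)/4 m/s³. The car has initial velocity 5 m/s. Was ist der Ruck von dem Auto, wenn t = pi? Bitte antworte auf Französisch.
En utilisant j(t) = -5·cos(t) et en substituant t = pi, nous trouvons j = 5.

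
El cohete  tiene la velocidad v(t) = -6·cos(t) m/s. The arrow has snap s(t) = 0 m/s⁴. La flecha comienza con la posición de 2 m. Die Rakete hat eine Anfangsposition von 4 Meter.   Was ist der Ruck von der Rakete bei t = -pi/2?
Um dies zu lösen, müssen wir 2 Ableitungen unserer Gleichung für die Geschwindigkeit v(t) = -6·cos(t) nehmen. Die Ableitung von der Geschwindigkeit ergibt die Beschleunigung: a(t) = 6·sin(t). Mit d/dt von a(t) finden wir j(t) = 6·cos(t). Mit j(t) = 6·cos(t) und Einsetzen von t = -pi/2, finden wir j = 0.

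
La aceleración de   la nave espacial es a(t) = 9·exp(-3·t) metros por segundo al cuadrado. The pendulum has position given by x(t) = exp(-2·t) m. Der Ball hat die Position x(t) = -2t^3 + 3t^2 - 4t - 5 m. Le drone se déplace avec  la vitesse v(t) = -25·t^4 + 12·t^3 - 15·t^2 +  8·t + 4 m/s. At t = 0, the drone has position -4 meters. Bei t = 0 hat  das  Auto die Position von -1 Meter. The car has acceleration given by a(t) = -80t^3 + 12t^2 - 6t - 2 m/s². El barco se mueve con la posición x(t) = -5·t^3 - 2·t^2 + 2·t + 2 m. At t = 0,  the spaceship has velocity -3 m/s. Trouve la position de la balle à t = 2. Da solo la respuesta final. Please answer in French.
La position à t = 2 est x = -17.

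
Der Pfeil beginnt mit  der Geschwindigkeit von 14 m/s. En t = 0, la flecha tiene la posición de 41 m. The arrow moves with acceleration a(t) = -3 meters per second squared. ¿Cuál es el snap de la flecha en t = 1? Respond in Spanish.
Partiendo de la aceleración a(t) = -3, tomamos 2 derivadas. Tomando d/dt de a(t), encontramos j(t) = 0. La derivada de la sacudida da el snap: s(t) = 0. De la ecuación del snap s(t) = 0, sustituimos t = 1 para obtener s = 0.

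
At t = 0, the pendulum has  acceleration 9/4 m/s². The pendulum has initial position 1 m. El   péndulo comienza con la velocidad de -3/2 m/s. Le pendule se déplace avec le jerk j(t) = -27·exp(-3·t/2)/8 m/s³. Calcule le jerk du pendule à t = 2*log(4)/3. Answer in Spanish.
Tenemos la sacudida j(t) = -27·exp(-3·t/2)/8. Sustituyendo t = 2*log(4)/3: j(2*log(4)/3) = -27/32.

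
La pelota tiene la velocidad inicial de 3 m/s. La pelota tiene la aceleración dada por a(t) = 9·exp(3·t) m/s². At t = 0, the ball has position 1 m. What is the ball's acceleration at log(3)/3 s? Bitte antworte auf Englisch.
From the given acceleration equation a(t) = 9·exp(3·t), we substitute t = log(3)/3 to get a = 27.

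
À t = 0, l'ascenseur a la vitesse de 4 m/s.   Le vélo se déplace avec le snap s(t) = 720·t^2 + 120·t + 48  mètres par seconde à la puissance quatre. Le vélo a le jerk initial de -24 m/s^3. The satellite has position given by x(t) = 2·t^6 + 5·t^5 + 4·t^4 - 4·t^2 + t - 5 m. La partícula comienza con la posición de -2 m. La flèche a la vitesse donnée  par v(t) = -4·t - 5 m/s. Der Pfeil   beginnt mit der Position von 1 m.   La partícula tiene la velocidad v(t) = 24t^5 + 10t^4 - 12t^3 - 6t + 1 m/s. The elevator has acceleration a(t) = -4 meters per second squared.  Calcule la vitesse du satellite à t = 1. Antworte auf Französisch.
En partant de la position x(t) = 2·t^6 + 5·t^5 + 4·t^4 - 4·t^2 + t - 5, nous prenons 1 dérivée. En dérivant la position, nous obtenons la vitesse: v(t) = 12·t^5 + 25·t^4 + 16·t^3 - 8·t + 1. Nous avons la vitesse v(t) = 12·t^5 + 25·t^4 + 16·t^3 - 8·t + 1. En substituant t = 1: v(1) = 46.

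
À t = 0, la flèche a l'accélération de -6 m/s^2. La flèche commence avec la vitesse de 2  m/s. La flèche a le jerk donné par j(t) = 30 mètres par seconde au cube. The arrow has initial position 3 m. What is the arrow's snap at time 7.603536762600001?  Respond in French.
En partant du jerk j(t) = 30, nous prenons 1 dérivée. La dérivée du jerk donne le snap: s(t) = 0. En utilisant s(t) = 0 et en substituant t = 7.603536762600001, nous trouvons s = 0.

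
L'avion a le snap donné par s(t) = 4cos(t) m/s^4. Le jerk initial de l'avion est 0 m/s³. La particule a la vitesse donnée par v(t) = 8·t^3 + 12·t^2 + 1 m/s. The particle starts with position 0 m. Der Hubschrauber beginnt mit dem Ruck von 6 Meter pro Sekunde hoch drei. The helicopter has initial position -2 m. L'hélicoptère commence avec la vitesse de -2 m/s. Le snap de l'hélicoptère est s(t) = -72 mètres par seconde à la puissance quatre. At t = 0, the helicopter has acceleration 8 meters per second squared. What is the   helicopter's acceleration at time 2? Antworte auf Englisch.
We must find the antiderivative of our snap equation s(t) = -72 2 times. The antiderivative of snap is jerk. Using j(0) = 6, we get j(t) = 6 - 72·t. Finding the antiderivative of j(t) and using a(0) = 8: a(t) = -36·t^2 + 6·t + 8. From the given acceleration equation a(t) = -36·t^2 + 6·t + 8, we substitute t = 2 to get a = -124.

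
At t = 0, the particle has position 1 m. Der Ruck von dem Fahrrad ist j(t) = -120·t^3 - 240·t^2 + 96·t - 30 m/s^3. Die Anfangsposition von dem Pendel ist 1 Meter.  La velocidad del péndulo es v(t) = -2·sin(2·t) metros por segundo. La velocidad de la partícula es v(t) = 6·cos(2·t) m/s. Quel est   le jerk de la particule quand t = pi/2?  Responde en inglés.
To solve this, we need to take 2 derivatives of our velocity equation v(t) = 6·cos(2·t). Differentiating velocity, we get acceleration: a(t) = -12·sin(2·t). Differentiating acceleration, we get jerk: j(t) = -24·cos(2·t). From the given jerk equation j(t) = -24·cos(2·t), we substitute t = pi/2 to get j = 24.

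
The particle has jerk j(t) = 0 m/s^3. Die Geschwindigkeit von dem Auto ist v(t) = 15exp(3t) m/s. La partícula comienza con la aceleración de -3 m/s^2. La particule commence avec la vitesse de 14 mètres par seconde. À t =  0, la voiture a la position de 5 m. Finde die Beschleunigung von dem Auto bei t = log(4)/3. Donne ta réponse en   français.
Pour résoudre ceci, nous devons prendre 1 dérivée de notre équation de la vitesse v(t) = 15·exp(3·t). En prenant d/dt de v(t), nous trouvons a(t) = 45·exp(3·t). De l'équation de l'accélération a(t) = 45·exp(3·t), nous substituons t = log(4)/3 pour obtenir a = 180.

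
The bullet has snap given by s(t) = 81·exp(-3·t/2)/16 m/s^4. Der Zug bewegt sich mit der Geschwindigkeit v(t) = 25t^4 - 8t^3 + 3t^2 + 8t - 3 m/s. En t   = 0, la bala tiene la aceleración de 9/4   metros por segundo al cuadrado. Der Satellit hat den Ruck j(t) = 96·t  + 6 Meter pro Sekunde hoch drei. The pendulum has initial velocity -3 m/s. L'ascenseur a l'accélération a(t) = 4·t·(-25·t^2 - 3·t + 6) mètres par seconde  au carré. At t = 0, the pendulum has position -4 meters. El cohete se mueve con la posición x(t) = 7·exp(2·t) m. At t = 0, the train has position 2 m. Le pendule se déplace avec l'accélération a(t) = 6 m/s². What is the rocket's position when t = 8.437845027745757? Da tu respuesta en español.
Usando x(t) = 7·exp(2·t) y sustituyendo t = 8.437845027745757, encontramos x = 149319700.245802.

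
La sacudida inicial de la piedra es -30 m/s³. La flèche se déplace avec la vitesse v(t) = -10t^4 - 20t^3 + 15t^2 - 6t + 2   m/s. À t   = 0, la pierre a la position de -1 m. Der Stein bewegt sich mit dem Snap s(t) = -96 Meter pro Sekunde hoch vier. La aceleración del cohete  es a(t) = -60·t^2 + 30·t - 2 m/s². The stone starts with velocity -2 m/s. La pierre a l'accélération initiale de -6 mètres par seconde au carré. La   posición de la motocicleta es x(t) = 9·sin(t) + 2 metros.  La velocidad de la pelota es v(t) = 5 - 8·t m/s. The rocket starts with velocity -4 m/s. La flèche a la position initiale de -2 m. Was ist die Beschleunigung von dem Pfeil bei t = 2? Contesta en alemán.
Um dies zu lösen, müssen wir 1 Ableitung unserer Gleichung für die Geschwindigkeit v(t) = -10·t^4 - 20·t^3 + 15·t^2 - 6·t + 2 nehmen. Die Ableitung von der Geschwindigkeit ergibt die Beschleunigung: a(t) = -40·t^3 - 60·t^2 + 30·t - 6. Wir haben die Beschleunigung a(t) = -40·t^3 - 60·t^2 + 30·t - 6. Durch Einsetzen von t = 2: a(2) = -506.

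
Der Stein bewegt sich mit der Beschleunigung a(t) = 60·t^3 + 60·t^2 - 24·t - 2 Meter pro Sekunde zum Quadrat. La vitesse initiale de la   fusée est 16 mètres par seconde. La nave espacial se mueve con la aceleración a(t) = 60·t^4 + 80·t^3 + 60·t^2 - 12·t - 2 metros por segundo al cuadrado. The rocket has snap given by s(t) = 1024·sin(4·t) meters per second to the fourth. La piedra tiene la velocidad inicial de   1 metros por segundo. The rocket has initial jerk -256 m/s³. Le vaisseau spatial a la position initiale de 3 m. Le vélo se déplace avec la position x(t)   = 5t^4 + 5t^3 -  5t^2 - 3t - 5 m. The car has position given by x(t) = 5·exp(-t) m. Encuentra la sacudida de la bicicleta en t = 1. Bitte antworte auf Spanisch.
Debemos derivar nuestra ecuación de la posición x(t) = 5·t^4 + 5·t^3 - 5·t^2 - 3·t - 5 3 veces. La derivada de la posición da la velocidad: v(t) = 20·t^3 + 15·t^2 - 10·t - 3. Derivando la velocidad, obtenemos la aceleración: a(t) = 60·t^2 + 30·t - 10. Derivando la aceleración, obtenemos la sacudida: j(t) = 120·t + 30. Tenemos la sacudida j(t) = 120·t + 30. Sustituyendo t = 1: j(1) = 150.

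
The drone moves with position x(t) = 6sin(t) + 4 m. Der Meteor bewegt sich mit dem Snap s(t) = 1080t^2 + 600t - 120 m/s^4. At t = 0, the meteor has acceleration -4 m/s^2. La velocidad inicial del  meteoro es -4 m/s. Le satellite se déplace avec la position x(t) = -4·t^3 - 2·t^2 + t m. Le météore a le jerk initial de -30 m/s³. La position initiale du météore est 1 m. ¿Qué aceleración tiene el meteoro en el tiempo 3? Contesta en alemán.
Um dies zu lösen, müssen wir 2 Stammfunktionen unserer Gleichung für den Snap s(t) = 1080·t^2 + 600·t - 120 finden. Mit ∫s(t)dt und Anwendung von j(0) = -30, finden wir j(t) = 360·t^3 + 300·t^2 - 120·t - 30. Das Integral von dem Ruck, mit a(0) = -4, ergibt die Beschleunigung: a(t) = 90·t^4 + 100·t^3 - 60·t^2 - 30·t - 4. Wir haben die Beschleunigung a(t) = 90·t^4 + 100·t^3 - 60·t^2 - 30·t - 4. Durch Einsetzen von t = 3: a(3) = 9356.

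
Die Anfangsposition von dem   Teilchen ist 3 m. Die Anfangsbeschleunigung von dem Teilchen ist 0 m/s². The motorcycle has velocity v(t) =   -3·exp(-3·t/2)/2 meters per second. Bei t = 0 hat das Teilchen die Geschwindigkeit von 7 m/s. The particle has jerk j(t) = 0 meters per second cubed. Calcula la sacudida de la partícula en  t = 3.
Tenemos la sacudida j(t) = 0. Sustituyendo t = 3: j(3) = 0.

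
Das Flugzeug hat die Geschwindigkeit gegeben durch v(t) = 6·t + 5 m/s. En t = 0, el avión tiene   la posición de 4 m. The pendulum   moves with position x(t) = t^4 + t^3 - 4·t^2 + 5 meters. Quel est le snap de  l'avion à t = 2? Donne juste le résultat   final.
s(2) = 0.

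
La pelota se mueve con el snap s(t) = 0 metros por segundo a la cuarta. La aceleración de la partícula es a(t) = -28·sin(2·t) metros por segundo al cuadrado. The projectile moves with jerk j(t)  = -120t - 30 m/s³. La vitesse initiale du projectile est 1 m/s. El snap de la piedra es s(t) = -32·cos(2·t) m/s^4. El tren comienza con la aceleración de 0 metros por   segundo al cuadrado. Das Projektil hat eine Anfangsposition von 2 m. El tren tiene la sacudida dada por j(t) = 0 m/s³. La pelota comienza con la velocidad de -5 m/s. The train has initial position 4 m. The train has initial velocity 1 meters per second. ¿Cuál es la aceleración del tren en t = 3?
Partiendo de la sacudida j(t) = 0, tomamos 1 antiderivada. Tomando ∫j(t)dt y aplicando a(0) = 0, encontramos a(t) = 0. De la ecuación de la aceleración a(t) = 0, sustituimos t = 3 para obtener a = 0.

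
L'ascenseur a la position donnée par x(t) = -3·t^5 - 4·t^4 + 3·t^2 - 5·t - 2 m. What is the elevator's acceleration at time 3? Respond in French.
Nous devons dériver notre équation de la position x(t) = -3·t^5 - 4·t^4 + 3·t^2 - 5·t - 2 2 fois. La dérivée de la position donne la vitesse: v(t) = -15·t^4 - 16·t^3 + 6·t - 5. En prenant d/dt de v(t), nous trouvons a(t) = -60·t^3 - 48·t^2 + 6. Nous avons l'accélération a(t) = -60·t^3 - 48·t^2 + 6. En substituant t = 3: a(3) = -2046.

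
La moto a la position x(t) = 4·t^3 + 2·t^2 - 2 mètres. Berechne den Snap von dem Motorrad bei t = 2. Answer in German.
Ausgehend von der Position x(t) = 4·t^3 + 2·t^2 - 2, nehmen wir 4 Ableitungen. Die Ableitung von der Position ergibt die Geschwindigkeit: v(t) = 12·t^2 + 4·t. Durch Ableiten von der Geschwindigkeit erhalten wir die Beschleunigung: a(t) = 24·t + 4. Mit d/dt von a(t) finden wir j(t) = 24. Durch Ableiten von dem Ruck erhalten wir den Snap: s(t) = 0. Mit s(t) = 0 und Einsetzen von t = 2, finden wir s = 0.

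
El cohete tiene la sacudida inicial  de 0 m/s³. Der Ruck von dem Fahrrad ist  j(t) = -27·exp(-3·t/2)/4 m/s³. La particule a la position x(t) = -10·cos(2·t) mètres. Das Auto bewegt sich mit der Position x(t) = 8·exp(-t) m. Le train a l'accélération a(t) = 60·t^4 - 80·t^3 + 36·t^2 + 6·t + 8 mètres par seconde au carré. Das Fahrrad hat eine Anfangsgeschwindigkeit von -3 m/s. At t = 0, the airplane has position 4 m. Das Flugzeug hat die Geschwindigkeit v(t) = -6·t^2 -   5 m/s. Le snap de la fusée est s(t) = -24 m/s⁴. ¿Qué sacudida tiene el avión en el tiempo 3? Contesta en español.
Debemos derivar nuestra ecuación de la velocidad v(t) = -6·t^2 - 5 2 veces. Derivando la velocidad, obtenemos la aceleración: a(t) = -12·t. La derivada de la aceleración da la sacudida: j(t) = -12. Usando j(t) = -12 y sustituyendo t = 3, encontramos j = -12.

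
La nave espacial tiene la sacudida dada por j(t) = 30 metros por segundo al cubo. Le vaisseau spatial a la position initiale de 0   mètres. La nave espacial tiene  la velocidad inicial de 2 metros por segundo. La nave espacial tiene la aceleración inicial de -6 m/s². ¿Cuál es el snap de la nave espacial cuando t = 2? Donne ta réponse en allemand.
Ausgehend von dem Ruck j(t) = 30, nehmen wir 1 Ableitung. Mit d/dt von j(t) finden wir s(t) = 0. Wir haben den Snap s(t) = 0. Durch Einsetzen von t = 2: s(2) = 0.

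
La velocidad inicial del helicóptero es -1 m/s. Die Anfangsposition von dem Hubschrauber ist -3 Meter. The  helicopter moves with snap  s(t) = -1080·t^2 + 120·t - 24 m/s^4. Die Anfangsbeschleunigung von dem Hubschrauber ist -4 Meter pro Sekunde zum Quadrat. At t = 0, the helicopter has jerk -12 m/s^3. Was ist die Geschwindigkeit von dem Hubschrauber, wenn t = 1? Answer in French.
Pour résoudre ceci, nous devons prendre 3 intégrales de notre équation du snap s(t) = -1080·t^2 + 120·t - 24. En prenant ∫s(t)dt et en appliquant j(0) = -12, nous trouvons j(t) = -360·t^3 + 60·t^2 - 24·t - 12. En intégrant le jerk et en utilisant la condition initiale a(0) = -4, nous obtenons a(t) = -90·t^4 + 20·t^3 - 12·t^2 - 12·t - 4. L'intégrale de l'accélération, avec v(0) = -1, donne la vitesse: v(t) = -18·t^5 + 5·t^4 - 4·t^3 - 6·t^2 - 4·t - 1. En utilisant v(t) = -18·t^5 + 5·t^4 - 4·t^3 - 6·t^2 - 4·t - 1 et en substituant t = 1, nous trouvons v = -28.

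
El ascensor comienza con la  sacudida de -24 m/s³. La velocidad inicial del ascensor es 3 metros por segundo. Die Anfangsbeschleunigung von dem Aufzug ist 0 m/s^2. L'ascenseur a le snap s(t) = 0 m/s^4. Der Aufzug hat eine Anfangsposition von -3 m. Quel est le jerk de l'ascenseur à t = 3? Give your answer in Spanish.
Para resolver esto, necesitamos tomar 1 antiderivada de nuestra ecuación del snap s(t) = 0. Integrando el snap y usando la condición inicial j(0) = -24, obtenemos j(t) = -24. De la ecuación de la sacudida j(t) = -24, sustituimos t = 3 para obtener j = -24.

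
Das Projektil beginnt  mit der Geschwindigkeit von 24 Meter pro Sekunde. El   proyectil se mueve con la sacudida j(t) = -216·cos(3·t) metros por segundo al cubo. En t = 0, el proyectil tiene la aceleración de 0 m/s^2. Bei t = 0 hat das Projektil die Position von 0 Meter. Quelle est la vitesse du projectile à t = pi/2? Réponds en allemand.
Wir müssen das Integral unserer Gleichung für den Ruck j(t) = -216·cos(3·t) 2-mal finden. Durch Integration von dem Ruck und Verwendung der Anfangsbedingung a(0) = 0, erhalten wir a(t) = -72·sin(3·t). Das Integral von der Beschleunigung ist die Geschwindigkeit. Mit v(0) = 24 erhalten wir v(t) = 24·cos(3·t). Aus der Gleichung für die Geschwindigkeit v(t) = 24·cos(3·t), setzen wir t = pi/2 ein und erhalten v = 0.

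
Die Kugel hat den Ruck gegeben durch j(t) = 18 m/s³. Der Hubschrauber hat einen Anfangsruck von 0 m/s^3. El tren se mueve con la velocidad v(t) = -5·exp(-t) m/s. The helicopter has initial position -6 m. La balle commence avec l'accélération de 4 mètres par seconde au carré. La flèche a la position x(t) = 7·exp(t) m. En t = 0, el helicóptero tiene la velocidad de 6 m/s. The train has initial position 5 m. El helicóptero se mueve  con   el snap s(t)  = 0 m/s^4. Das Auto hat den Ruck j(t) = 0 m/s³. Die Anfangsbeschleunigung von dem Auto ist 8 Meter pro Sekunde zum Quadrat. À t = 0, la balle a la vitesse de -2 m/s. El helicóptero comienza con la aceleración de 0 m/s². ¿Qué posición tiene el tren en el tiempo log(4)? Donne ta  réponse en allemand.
Wir müssen unsere Gleichung für die Geschwindigkeit v(t) = -5·exp(-t) 1-mal integrieren. Die Stammfunktion von der Geschwindigkeit ist die Position. Mit x(0) = 5 erhalten wir x(t) = 5·exp(-t). Aus der Gleichung für die Position x(t) = 5·exp(-t), setzen wir t = log(4) ein und erhalten x = 5/4.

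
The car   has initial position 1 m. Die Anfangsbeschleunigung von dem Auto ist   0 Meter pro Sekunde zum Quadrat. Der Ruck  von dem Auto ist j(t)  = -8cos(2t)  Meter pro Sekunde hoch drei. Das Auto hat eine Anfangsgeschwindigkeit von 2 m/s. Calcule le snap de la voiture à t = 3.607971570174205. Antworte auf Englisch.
To solve this, we need to take 1 derivative of our jerk equation j(t) = -8·cos(2·t). The derivative of jerk gives snap: s(t) = 16·sin(2·t). Using s(t) = 16·sin(2·t) and substituting t = 3.607971570174205, we find s = 12.8522498682194.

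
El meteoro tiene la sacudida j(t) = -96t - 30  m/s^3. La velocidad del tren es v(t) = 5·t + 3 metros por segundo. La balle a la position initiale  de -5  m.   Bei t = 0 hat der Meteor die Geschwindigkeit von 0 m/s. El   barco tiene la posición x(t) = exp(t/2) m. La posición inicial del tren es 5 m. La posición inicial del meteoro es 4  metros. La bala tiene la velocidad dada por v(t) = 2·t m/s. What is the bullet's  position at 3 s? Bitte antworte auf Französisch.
En partant de la vitesse v(t) = 2·t, nous prenons 1 intégrale. En prenant ∫v(t)dt et en appliquant x(0) = -5, nous trouvons x(t) = t^2 - 5. Nous avons la position x(t) = t^2 - 5. En substituant t = 3: x(3) = 4.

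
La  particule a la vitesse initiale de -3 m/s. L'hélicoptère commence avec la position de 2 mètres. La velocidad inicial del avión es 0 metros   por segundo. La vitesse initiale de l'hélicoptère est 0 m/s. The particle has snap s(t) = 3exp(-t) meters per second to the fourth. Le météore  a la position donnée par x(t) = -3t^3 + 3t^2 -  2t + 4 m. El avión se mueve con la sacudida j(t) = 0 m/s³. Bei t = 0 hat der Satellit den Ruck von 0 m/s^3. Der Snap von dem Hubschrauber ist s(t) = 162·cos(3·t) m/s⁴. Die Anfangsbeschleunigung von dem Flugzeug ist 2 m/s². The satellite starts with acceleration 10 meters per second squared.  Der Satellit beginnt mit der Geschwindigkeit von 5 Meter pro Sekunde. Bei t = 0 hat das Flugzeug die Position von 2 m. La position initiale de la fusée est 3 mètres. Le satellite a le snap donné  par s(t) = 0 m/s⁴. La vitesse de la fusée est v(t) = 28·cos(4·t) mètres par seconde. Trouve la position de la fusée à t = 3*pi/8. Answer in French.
Nous devons intégrer notre équation de la vitesse v(t) = 28·cos(4·t) 1 fois. En intégrant la vitesse et en utilisant la condition initiale x(0) = 3, nous obtenons x(t) = 7·sin(4·t) + 3. Nous avons la position x(t) = 7·sin(4·t) + 3. En substituant t = 3*pi/8: x(3*pi/8) = -4.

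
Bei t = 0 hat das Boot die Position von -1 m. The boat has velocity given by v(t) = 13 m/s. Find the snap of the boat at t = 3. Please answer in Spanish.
Partiendo de la velocidad v(t) = 13, tomamos 3 derivadas. Derivando la velocidad, obtenemos la aceleración: a(t) = 0. La derivada de la aceleración da la sacudida: j(t) = 0. Derivando la sacudida, obtenemos el snap: s(t) = 0. Tenemos el snap s(t) = 0. Sustituyendo t = 3: s(3) = 0.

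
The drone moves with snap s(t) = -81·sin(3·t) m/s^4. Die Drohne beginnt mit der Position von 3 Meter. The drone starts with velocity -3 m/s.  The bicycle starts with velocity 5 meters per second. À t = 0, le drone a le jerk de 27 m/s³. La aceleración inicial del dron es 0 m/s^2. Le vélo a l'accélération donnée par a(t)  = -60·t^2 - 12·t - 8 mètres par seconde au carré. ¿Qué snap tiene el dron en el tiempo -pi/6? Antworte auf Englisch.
We have snap s(t) = -81·sin(3·t). Substituting t = -pi/6: s(-pi/6) = 81.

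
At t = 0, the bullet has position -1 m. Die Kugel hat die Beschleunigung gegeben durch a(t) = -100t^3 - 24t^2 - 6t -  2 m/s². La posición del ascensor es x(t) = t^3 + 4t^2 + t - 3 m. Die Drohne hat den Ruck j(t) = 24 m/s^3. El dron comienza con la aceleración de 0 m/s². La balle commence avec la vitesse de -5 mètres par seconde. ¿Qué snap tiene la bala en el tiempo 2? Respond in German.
Wir müssen unsere Gleichung für die Beschleunigung a(t) = -100·t^3 - 24·t^2 - 6·t - 2 2-mal ableiten. Mit d/dt von a(t) finden wir j(t) = -300·t^2 - 48·t - 6. Mit d/dt von j(t) finden wir s(t) = -600·t - 48. Mit s(t) = -600·t - 48 und Einsetzen von t = 2, finden wir s = -1248.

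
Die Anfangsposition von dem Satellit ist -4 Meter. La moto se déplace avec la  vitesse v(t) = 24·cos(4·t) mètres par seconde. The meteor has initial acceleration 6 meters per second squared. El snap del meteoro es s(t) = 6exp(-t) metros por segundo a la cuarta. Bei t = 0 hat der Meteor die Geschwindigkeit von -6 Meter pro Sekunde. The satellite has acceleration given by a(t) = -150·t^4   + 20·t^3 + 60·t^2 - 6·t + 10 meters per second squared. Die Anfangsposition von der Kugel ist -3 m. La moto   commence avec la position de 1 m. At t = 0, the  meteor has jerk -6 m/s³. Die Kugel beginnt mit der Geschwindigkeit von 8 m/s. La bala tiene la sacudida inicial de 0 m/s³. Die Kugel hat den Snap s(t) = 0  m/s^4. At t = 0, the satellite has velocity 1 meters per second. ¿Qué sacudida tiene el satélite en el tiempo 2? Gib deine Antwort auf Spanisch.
Para resolver esto, necesitamos tomar 1 derivada de nuestra ecuación de la aceleración a(t) = -150·t^4 + 20·t^3 + 60·t^2 - 6·t + 10. Derivando la aceleración, obtenemos la sacudida: j(t) = -600·t^3 + 60·t^2 + 120·t - 6. Usando j(t) = -600·t^3 + 60·t^2 + 120·t - 6 y sustituyendo t = 2, encontramos j = -4326.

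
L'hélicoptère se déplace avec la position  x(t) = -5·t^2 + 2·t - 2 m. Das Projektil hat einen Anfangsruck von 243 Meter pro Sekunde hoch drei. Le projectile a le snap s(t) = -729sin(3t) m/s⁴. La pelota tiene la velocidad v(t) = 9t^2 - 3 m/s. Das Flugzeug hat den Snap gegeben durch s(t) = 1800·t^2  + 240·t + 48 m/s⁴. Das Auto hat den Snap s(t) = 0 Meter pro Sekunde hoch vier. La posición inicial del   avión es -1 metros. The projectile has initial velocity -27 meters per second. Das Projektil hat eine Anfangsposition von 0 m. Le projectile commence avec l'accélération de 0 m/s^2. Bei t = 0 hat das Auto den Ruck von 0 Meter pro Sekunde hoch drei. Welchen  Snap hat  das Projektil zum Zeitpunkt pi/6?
Aus der Gleichung für den Snap s(t) = -729·sin(3·t), setzen wir t = pi/6 ein und erhalten s = -729.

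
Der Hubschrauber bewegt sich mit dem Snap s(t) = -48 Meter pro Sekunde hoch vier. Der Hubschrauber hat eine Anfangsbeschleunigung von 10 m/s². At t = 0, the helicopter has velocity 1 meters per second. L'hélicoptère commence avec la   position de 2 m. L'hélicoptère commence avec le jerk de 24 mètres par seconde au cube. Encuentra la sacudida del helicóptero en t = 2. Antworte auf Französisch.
Nous devons trouver la primitive de notre équation du snap s(t) = -48 1 fois. L'intégrale du snap, avec j(0) = 24, donne le jerk: j(t) = 24 - 48·t. Nous avons le jerk j(t) = 24 - 48·t. En substituant t = 2: j(2) = -72.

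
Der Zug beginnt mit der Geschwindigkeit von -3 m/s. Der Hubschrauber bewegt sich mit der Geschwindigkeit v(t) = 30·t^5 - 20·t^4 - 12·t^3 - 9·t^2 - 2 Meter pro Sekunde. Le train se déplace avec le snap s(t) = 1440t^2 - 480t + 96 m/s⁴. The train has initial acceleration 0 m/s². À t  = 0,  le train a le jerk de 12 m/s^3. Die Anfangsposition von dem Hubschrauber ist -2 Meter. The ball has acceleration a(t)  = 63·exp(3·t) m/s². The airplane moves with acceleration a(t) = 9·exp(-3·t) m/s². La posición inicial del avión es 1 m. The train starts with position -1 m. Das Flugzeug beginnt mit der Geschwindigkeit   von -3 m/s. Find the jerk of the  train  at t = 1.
Starting from snap s(t) = 1440·t^2 - 480·t + 96, we take 1 integral. Finding the antiderivative of s(t) and using j(0) = 12: j(t) = 480·t^3 - 240·t^2 + 96·t + 12. We have jerk j(t) = 480·t^3 - 240·t^2 + 96·t + 12. Substituting t = 1: j(1) = 348.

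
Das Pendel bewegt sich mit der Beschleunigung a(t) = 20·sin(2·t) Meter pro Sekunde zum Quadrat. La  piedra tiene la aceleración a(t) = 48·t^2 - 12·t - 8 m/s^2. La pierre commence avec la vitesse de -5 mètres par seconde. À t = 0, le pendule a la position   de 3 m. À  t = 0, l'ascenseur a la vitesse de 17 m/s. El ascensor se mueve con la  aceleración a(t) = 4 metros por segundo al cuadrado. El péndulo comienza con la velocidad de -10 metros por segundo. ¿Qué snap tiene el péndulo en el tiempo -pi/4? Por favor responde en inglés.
We must differentiate our acceleration equation a(t) = 20·sin(2·t) 2 times. The derivative of acceleration gives jerk: j(t) = 40·cos(2·t). Taking d/dt of j(t), we find s(t) = -80·sin(2·t). We have snap s(t) = -80·sin(2·t). Substituting t = -pi/4: s(-pi/4) = 80.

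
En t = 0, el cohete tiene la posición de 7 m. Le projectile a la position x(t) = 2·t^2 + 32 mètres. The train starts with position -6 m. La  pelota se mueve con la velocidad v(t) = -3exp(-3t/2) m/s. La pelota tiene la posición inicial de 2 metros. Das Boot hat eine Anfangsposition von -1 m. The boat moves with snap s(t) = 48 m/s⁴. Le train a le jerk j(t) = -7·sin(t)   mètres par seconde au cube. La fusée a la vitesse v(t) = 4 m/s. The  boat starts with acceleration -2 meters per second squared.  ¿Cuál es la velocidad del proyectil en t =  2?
Para resolver esto, necesitamos tomar 1 derivada de nuestra ecuación de la posición x(t) = 2·t^2 + 32. La derivada de la posición da la velocidad: v(t) = 4·t. Usando v(t) = 4·t y sustituyendo t = 2, encontramos v = 8.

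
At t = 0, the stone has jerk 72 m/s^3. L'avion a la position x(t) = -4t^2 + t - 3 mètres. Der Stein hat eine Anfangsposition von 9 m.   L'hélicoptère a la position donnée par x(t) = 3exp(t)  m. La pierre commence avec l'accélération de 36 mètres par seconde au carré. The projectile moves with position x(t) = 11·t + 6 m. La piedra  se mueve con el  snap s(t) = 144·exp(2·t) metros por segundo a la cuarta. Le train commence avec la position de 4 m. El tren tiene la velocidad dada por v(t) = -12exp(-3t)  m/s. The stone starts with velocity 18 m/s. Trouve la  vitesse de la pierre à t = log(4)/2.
Nous devons intégrer notre équation du snap s(t) = 144·exp(2·t) 3 fois. L'intégrale du snap est le jerk. En utilisant j(0) = 72, nous obtenons j(t) = 72·exp(2·t). En intégrant le jerk et en utilisant la condition initiale a(0) = 36, nous obtenons a(t) = 36·exp(2·t). En prenant ∫a(t)dt et en appliquant v(0) = 18, nous trouvons v(t) = 18·exp(2·t). En utilisant v(t) = 18·exp(2·t) et en substituant t = log(4)/2, nous trouvons v = 72.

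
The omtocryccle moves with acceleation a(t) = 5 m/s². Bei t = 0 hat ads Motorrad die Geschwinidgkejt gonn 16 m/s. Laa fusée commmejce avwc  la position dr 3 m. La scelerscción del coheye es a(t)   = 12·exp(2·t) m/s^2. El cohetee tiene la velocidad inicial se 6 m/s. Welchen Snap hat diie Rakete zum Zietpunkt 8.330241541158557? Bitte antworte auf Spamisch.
Debemos derivar nuestra ecuación de la aceleración a(t) = 12·exp(2·t) 2 veces. Derivando la aceleración, obtenemos la sacudida: j(t) = 24·exp(2·t). Tomando d/dt de j(t), encontramos s(t) = 48·exp(2·t). De la ecuación del snap s(t) = 48·exp(2·t), sustituimos t = 8.330241541158557 para obtener s = 825652130.470158.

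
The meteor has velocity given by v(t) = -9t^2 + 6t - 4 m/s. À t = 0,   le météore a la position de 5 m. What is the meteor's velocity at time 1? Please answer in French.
Nous avons la vitesse v(t) = -9·t^2 + 6·t - 4. En substituant t = 1: v(1) = -7.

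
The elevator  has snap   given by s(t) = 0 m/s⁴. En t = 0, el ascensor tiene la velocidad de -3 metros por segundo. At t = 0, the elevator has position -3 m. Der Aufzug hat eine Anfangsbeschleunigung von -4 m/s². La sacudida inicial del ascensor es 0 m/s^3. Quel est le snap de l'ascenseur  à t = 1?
En utilisant s(t) = 0 et en substituant t = 1, nous trouvons s = 0.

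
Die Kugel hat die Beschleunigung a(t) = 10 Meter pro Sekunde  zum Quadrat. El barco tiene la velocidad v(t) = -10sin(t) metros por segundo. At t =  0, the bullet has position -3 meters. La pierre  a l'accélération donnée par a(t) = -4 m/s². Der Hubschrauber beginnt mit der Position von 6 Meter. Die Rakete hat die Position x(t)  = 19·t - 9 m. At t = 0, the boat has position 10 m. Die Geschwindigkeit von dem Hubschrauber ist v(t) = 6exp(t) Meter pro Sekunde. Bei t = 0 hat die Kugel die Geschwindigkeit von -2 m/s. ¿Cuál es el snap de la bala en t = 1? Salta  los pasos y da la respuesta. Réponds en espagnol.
s(1) = 0.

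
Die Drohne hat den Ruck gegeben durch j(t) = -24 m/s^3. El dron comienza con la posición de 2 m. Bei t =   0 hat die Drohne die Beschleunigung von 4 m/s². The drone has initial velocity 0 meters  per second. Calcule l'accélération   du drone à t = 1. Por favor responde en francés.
Pour résoudre ceci, nous devons prendre 1 primitive de notre équation du jerk j(t) = -24. En prenant ∫j(t)dt et en appliquant a(0) = 4, nous trouvons a(t) = 4 - 24·t. En utilisant a(t) = 4 - 24·t et en substituant t = 1, nous trouvons a = -20.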